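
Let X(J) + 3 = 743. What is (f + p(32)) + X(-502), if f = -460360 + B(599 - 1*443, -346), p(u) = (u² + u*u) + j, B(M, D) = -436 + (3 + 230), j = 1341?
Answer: -456434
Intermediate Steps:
X(J) = 740 (X(J) = -3 + 743 = 740)
B(M, D) = -203 (B(M, D) = -436 + 233 = -203)
p(u) = 1341 + 2*u² (p(u) = (u² + u*u) + 1341 = (u² + u²) + 1341 = 2*u² + 1341 = 1341 + 2*u²)
f = -460563 (f = -460360 - 203 = -460563)
(f + p(32)) + X(-502) = (-460563 + (1341 + 2*32²)) + 740 = (-460563 + (1341 + 2*1024)) + 740 = (-460563 + (1341 + 2048)) + 740 = (-460563 + 3389) + 740 = -457174 + 740 = -456434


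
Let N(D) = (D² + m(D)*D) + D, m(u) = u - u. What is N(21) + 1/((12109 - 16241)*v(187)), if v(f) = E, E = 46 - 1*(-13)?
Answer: 112630055/243788 ≈ 462.00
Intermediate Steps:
m(u) = 0
E = 59 (E = 46 + 13 = 59)
N(D) = D + D² (N(D) = (D² + 0*D) + D = (D² + 0) + D = D² + D = D + D²)
v(f) = 59
N(21) + 1/((12109 - 16241)*v(187)) = 21*(1 + 21) + 1/((12109 - 16241)*59) = 21*22 + (1/59)/(-4132) = 462 - 1/4132*1/59 = 462 - 1/243788 = 112630055/243788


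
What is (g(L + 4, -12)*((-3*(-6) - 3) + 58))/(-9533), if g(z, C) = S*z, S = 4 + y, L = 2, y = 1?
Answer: -2190/9533 ≈ -0.22973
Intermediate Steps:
S = 5 (S = 4 + 1 = 5)
g(z, C) = 5*z
(g(L + 4, -12)*((-3*(-6) - 3) + 58))/(-9533) = ((5*(2 + 4))*((-3*(-6) - 3) + 58))/(-9533) = ((5*6)*((18 - 3) + 58))*(-1/9533) = (30*(15 + 58))*(-1/9533) = (30*73)*(-1/9533) = 2190*(-1/9533) = -2190/9533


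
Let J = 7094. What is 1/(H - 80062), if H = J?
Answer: -1/72968 ≈ -1.3705e-5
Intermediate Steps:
H = 7094
1/(H - 80062) = 1/(7094 - 80062) = 1/(-72968) = -1/72968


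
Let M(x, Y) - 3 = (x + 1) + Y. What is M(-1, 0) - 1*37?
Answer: -34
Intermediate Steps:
M(x, Y) = 4 + Y + x (M(x, Y) = 3 + ((x + 1) + Y) = 3 + ((1 + x) + Y) = 3 + (1 + Y + x) = 4 + Y + x)
M(-1, 0) - 1*37 = (4 + 0 - 1) - 1*37 = 3 - 37 = -34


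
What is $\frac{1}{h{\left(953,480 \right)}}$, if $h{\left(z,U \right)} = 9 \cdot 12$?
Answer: $\frac{1}{108} \approx 0.0092593$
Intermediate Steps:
$h{\left(z,U \right)} = 108$
$\frac{1}{h{\left(953,480 \right)}} = \frac{1}{108}$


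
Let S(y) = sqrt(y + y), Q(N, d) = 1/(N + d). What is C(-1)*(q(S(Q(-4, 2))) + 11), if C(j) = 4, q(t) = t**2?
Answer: 40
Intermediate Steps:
S(y) = sqrt(2)*sqrt(y) (S(y) = sqrt(2*y) = sqrt(2)*sqrt(y))
C(-1)*(q(S(Q(-4, 2))) + 11) = 4*((sqrt(2)*sqrt(1/(-4 + 2)))**2 + 11) = 4*((sqrt(2)*sqrt(1/(-2)))**2 + 11) = 4*((sqrt(2)*sqrt(-1/2))**2 + 11) = 4*((sqrt(2)*(I*sqrt(2)/2))**2 + 11) = 4*(I**2 + 11) = 4*(-1 + 11) = 4*10 = 40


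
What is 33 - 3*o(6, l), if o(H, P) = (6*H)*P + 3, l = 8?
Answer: -840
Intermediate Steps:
o(H, P) = 3 + 6*H*P (o(H, P) = 6*H*P + 3 = 3 + 6*H*P)
33 - 3*o(6, l) = 33 - 3*(3 + 6*6*8) = 33 - 3*(3 + 288) = 33 - 3*291 = 33 - 873 = -840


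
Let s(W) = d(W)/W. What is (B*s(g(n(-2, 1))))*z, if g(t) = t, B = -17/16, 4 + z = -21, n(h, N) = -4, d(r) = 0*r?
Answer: 0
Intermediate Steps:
d(r) = 0
z = -25 (z = -4 - 21 = -25)
B = -17/16 (B = -17*1/16 = -17/16 ≈ -1.0625)
s(W) = 0 (s(W) = 0/W = 0)
(B*s(g(n(-2, 1))))*z = -17/16*0*(-25) = 0*(-25) = 0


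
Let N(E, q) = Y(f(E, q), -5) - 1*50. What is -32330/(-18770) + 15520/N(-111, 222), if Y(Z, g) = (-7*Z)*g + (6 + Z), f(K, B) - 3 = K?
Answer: -4104721/1845091 ≈ -2.2247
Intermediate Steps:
f(K, B) = 3 + K
Y(Z, g) = 6 + Z - 7*Z*g (Y(Z, g) = -7*Z*g + (6 + Z) = 6 + Z - 7*Z*g)
N(E, q) = 64 + 36*E (N(E, q) = (6 + (3 + E) - 7*(3 + E)*(-5)) - 1*50 = (6 + (3 + E) + (105 + 35*E)) - 50 = (114 + 36*E) - 50 = 64 + 36*E)
-32330/(-18770) + 15520/N(-111, 222) = -32330/(-18770) + 15520/(64 + 36*(-111)) = -32330*(-1/18770) + 15520/(64 - 3996) = 3233/1877 + 15520/(-3932) = 3233/1877 + 15520*(-1/3932) = 3233/1877 - 3880/983 = -4104721/1845091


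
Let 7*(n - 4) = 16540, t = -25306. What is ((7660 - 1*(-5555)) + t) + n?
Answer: -68069/7 ≈ -9724.1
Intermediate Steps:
n = 16568/7 (n = 4 + (1/7)*16540 = 4 + 16540/7 = 16568/7 ≈ 2366.9)
((7660 - 1*(-5555)) + t) + n = ((7660 - 1*(-5555)) - 25306) + 16568/7 = ((7660 + 5555) - 25306) + 16568/7 = (13215 - 25306) + 16568/7 = -12091 + 16568/7 = -68069/7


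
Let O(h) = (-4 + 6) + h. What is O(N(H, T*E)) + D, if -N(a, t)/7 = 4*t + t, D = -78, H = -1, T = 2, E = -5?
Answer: 274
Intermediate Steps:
N(a, t) = -35*t (N(a, t) = -7*(4*t + t) = -35*t)
O(h) = 2 + h
O(N(H, T*E)) + D = (2 - 70*(-5)) - 78 = (2 - 35*(-10)) - 78 = (2 + 350) - 78 = 352 - 78 = 274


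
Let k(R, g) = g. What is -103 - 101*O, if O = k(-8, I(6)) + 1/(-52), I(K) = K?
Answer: -36767/52 ≈ -707.06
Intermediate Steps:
O = 311/52 (O = 6 + 1/(-52) = 6 - 1/52 = 311/52 ≈ 5.9808)
-103 - 101*O = -103 - 101*311/52 = -103 - 31411/52 = -36767/52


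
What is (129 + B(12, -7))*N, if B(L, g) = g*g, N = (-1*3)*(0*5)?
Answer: 0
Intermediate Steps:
N = 0 (N = -3*0 = 0)
B(L, g) = g²
(129 + B(12, -7))*N = (129 + (-7)²)*0 = (129 + 49)*0 = 178*0 = 0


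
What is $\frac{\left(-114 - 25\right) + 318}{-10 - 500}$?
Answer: $- \frac{179}{510} \approx -0.35098$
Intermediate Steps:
$\frac{\left(-114 - 25\right) + 318}{-10 - 500} = \frac{-139 + 318}{-510} = 179 \left(- \frac{1}{510}\right) = - \frac{179}{510}$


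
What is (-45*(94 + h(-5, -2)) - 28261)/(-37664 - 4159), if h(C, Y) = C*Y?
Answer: 32941/41823 ≈ 0.78763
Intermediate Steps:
(-45*(94 + h(-5, -2)) - 28261)/(-37664 - 4159) = (-45*(94 - 5*(-2)) - 28261)/(-37664 - 4159) = (-45*(94 + 10) - 28261)/(-41823) = (-45*104 - 28261)*(-1/41823) = (-4680 - 28261)*(-1/41823) = -32941*(-1/41823) = 32941/41823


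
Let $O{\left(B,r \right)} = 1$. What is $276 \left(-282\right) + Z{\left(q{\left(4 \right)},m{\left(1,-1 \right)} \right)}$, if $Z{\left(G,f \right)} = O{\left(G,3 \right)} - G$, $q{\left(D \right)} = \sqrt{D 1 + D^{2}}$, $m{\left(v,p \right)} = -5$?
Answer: $-77831 - 2 \sqrt{5} \approx -77836.0$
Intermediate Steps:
$q{\left(D \right)} = \sqrt{D + D^{2}}$
$Z{\left(G,f \right)} = 1 - G$
$276 \left(-282\right) + Z{\left(q{\left(4 \right)},m{\left(1,-1 \right)} \right)} = 276 \left(-282\right) + \left(1 - \sqrt{4 \left(1 + 4\right)}\right) = -77832 + \left(1 - \sqrt{4 \cdot 5}\right) = -77832 + \left(1 - \sqrt{20}\right) = -77832 + \left(1 - 2 \sqrt{5}\right) = -77831 - 2 \sqrt{5}$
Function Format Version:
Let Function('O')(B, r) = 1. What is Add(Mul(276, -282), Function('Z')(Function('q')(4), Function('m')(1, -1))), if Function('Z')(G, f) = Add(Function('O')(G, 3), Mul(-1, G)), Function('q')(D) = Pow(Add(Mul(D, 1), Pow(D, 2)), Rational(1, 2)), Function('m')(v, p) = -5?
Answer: Add(-77831, Mul(-2, Pow(5, Rational(1, 2)))) ≈ -77836.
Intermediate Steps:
Function('q')(D) = Pow(Add(D, Pow(D, 2)), Rational(1, 2))
Function('Z')(G, f) = Add(1, Mul(-1, G))
Add(Mul(276, -282), Function('Z')(Function('q')(4), Function('m')(1, -1))) = Add(Mul(276, -282), Add(1, Mul(-1, Pow(Mul(4, Add(1, 4)), Rational(1, 2))))) = Add(-77832, Add(1, Mul(-1, Pow(Mul(4, 5), Rational(1, 2))))) = Add(-77832, Add(1, Mul(-1, Pow(20, Rational(1, 2))))) = Add(-77832, Add(1, Mul(-1, Mul(2, Pow(5, Rational(1, 2)))))) = Add(-77832, Add(1, Mul(-2, Pow(5, Rational(1, 2))))) = Add(-77831, Mul(-2, Pow(5, Rational(1, 2))))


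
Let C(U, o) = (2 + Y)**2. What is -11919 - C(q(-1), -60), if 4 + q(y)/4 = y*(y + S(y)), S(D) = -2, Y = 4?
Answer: -11955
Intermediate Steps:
q(y) = -16 + 4*y*(-2 + y) (q(y) = -16 + 4*(y*(y - 2)) = -16 + 4*(y*(-2 + y)) = -16 + 4*y*(-2 + y))
C(U, o) = 36 (C(U, o) = (2 + 4)**2 = 6**2 = 36)
-11919 - C(q(-1), -60) = -11919 - 1*36 = -11919 - 36 = -11955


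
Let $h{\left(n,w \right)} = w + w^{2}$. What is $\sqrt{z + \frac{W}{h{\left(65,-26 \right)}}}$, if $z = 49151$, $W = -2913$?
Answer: $\frac{\sqrt{830576162}}{130} \approx 221.69$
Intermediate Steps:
$\sqrt{z + \frac{W}{h{\left(65,-26 \right)}}} = \sqrt{49151 - \frac{2913}{\left(-26\right) \left(1 - 26\right)}} = \sqrt{49151 - \frac{2913}{\left(-26\right) \left(-25\right)}} = \sqrt{49151 - \frac{2913}{650}} = \sqrt{\frac{31945237}{650}} = \frac{\sqrt{830576162}}{130}$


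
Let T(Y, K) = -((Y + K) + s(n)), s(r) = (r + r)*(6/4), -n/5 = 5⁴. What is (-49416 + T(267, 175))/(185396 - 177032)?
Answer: -40483/8364 ≈ -4.8401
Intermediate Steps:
n = -3125 (n = -5*5⁴ = -5*625 = -3125)
s(r) = 3*r (s(r) = (2*r)*(6*(¼)) = (2*r)*(3/2) = 3*r)
T(Y, K) = 9375 - K - Y (T(Y, K) = -((Y + K) + 3*(-3125)) = -((K + Y) - 9375) = -(-9375 + K + Y) = 9375 - K - Y)
(-49416 + T(267, 175))/(185396 - 177032) = (-49416 + (9375 - 1*175 - 1*267))/(185396 - 177032) = (-49416 + (9375 - 175 - 267))/8364 = (-49416 + 8933)*(1/8364) = -40483*1/8364 = -40483/8364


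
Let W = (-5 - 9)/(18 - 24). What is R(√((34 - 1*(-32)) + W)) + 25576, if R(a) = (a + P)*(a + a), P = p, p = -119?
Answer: 77138/3 - 238*√615/3 ≈ 23745.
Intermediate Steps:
W = 7/3 (W = -14/(-6) = -14*(-⅙) = 7/3 ≈ 2.3333)
P = -119
R(a) = 2*a*(-119 + a) (R(a) = (a - 119)*(a + a) = (-119 + a)*(2*a) = 2*a*(-119 + a))
R(√((34 - 1*(-32)) + W)) + 25576 = 2*√((34 - 1*(-32)) + 7/3)*(-119 + √((34 - 1*(-32)) + 7/3)) + 25576 = 2*√((34 + 32) + 7/3)*(-119 + √((34 + 32) + 7/3)) + 25576 = 2*√(66 + 7/3)*(-119 + √(66 + 7/3)) + 25576 = 2*√(205/3)*(-119 + √(205/3)) + 25576 = 2*(√615/3)*(-119 + √615/3) + 25576 = 2*√615*(-119 + √615/3)/3 + 25576 = 25576 + 2*√615*(-119 + √615/3)/3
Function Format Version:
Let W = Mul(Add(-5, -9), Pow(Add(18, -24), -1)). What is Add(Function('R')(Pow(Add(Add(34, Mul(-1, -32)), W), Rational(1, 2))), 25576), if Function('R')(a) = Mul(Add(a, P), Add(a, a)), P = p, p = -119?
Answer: Add(Rational(77138, 3), Mul(Rational(-238, 3), Pow(615, Rational(1, 2)))) ≈ 23745.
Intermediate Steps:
W = Rational(7, 3) (W = Mul(-14, Pow(-6, -1)) = Mul(-14, Rational(-1, 6)) = Rational(7, 3) ≈ 2.3333)
P = -119
Function('R')(a) = Mul(2, a, Add(-119, a)) (Function('R')(a) = Mul(Add(a, -119), Add(a, a)) = Mul(Add(-119, a), Mul(2, a)) = Mul(2, a, Add(-119, a)))
Add(Function('R')(Pow(Add(Add(34, Mul(-1, -32)), W), Rational(1, 2))), 25576) = Add(Mul(2, Pow(Add(Add(34, Mul(-1, -32)), Rational(7, 3)), Rational(1, 2)), Add(-119, Pow(Add(Add(34, Mul(-1, -32)), Rational(7, 3)), Rational(1, 2)))), 25576) = Add(Mul(2, Pow(Add(Add(34, 32), Rational(7, 3)), Rational(1, 2)), Add(-119, Pow(Add(Add(34, 32), Rational(7, 3)), Rational(1, 2)))), 25576) = Add(Mul(2, Pow(Add(66, Rational(7, 3)), Rational(1, 2)), Add(-119, Pow(Add(66, Rational(7, 3)), Rational(1, 2)))), 25576) = Add(Mul(2, Pow(Rational(205, 3), Rational(1, 2)), Add(-119, Pow(Rational(205, 3), Rational(1, 2)))), 25576) = Add(Mul(2, Mul(Rational(1, 3), Pow(615, Rational(1, 2))), Add(-119, Mul(Rational(1, 3), Pow(615, Rational(1, 2))))), 25576) = Add(Mul(Rational(2, 3), Pow(615, Rational(1, 2)), Add(-119, Mul(Rational(1, 3), Pow(615, Rational(1, 2))))), 25576) = Add(25576, Mul(Rational(2, 3), Pow(615, Rational(1, 2)), Add(-119, Mul(Rational(1, 3), Pow(615, Rational(1, 2))))))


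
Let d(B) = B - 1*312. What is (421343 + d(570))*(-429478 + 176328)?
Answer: -106728293150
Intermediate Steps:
d(B) = -312 + B (d(B) = B - 312 = -312 + B)
(421343 + d(570))*(-429478 + 176328) = (421343 + (-312 + 570))*(-429478 + 176328) = (421343 + 258)*(-253150) = 421601*(-253150) = -106728293150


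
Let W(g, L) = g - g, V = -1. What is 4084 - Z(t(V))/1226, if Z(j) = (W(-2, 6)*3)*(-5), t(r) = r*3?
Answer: 4084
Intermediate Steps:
t(r) = 3*r
W(g, L) = 0
Z(j) = 0 (Z(j) = (0*3)*(-5) = 0*(-5) = 0)
4084 - Z(t(V))/1226 = 4084 - 0/1226 = 4084 - 1*0 = 4084 + 0 = 4084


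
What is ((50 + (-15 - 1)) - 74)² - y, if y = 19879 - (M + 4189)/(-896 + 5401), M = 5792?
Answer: -82336914/4505 ≈ -18277.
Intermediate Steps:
y = 89544914/4505 (y = 19879 - (5792 + 4189)/(-896 + 5401) = 19879 - 9981/4505 = 89544914/4505 ≈ 19877.)
((50 + (-15 - 1)) - 74)² - y = ((50 + (-15 - 1)) - 74)² - 1*89544914/4505 = ((50 - 16) - 74)² - 89544914/4505 = (34 - 74)² - 89544914/4505 = (-40)² - 89544914/4505 = 1600 - 89544914/4505 = -82336914/4505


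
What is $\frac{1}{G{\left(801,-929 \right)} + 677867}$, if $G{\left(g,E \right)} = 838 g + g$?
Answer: $\frac{1}{1349906} \approx 7.4079 \cdot 10^{-7}$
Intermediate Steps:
$G{\left(g,E \right)} = 839 g$
$\frac{1}{G{\left(801,-929 \right)} + 677867} = \frac{1}{839 \cdot 801 + 677867} = \frac{1}{672039 + 677867} = \frac{1}{1349906}$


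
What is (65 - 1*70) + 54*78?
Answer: 4207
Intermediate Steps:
(65 - 1*70) + 54*78 = (65 - 70) + 4212 = -5 + 4212 = 4207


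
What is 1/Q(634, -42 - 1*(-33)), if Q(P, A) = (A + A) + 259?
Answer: 1/241 ≈ 0.0041494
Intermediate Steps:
Q(P, A) = 259 + 2*A (Q(P, A) = 2*A + 259 = 259 + 2*A)
1/Q(634, -42 - 1*(-33)) = 1/(259 + 2*(-42 - 1*(-33))) = 1/(259 + 2*(-42 + 33)) = 1/(259 + 2*(-9)) = 1/(259 - 18) = 1/241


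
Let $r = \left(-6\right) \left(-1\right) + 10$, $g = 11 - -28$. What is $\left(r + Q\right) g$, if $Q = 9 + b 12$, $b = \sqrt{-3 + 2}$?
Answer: $975 + 468 i \approx 975.0 + 468.0 i$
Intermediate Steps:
$b = i$ ($b = \sqrt{-1} = i \approx 1.0 i$)
$Q = 9 + 12 i$ ($Q = 9 + i 12 = 9 + 12 i \approx 9.0 + 12.0 i$)
$g = 39$ ($g = 11 + 28 = 39$)
$r = 16$ ($r = 6 + 10 = 16$)
$\left(r + Q\right) g = \left(16 + \left(9 + 12 i\right)\right) 39 = \left(25 + 12 i\right) 39 = 975 + 468 i$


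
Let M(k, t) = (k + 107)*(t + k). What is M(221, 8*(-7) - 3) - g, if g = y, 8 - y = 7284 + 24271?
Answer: 84683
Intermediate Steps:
y = -31547 (y = 8 - (7284 + 24271) = 8 - 1*31555 = 8 - 31555 = -31547)
g = -31547
M(k, t) = (107 + k)*(k + t)
M(221, 8*(-7) - 3) - g = (221**2 + 107*221 + 107*(8*(-7) - 3) + 221*(8*(-7) - 3)) - 1*(-31547) = (48841 + 23647 + 107*(-56 - 3) + 221*(-56 - 3)) + 31547 = (48841 + 23647 + 107*(-59) + 221*(-59)) + 31547 = (48841 + 23647 - 6313 - 13039) + 31547 = 53136 + 31547 = 84683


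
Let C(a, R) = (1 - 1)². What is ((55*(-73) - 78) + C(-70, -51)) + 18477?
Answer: 14384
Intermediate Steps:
C(a, R) = 0 (C(a, R) = 0² = 0)
((55*(-73) - 78) + C(-70, -51)) + 18477 = ((55*(-73) - 78) + 0) + 18477 = ((-4015 - 78) + 0) + 18477 = (-4093 + 0) + 18477 = -4093 + 18477 = 14384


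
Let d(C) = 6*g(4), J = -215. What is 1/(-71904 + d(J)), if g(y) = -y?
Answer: -1/71928 ≈ -1.3903e-5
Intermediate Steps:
d(C) = -24 (d(C) = 6*(-1*4) = 6*(-4) = -24)
1/(-71904 + d(J)) = 1/(-71904 - 24) = 1/(-71928) = -1/71928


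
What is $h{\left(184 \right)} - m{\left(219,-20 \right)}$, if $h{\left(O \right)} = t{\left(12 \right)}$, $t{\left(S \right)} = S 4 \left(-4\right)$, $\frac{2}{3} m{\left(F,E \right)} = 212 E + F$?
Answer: $\frac{11679}{2} \approx 5839.5$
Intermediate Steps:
$m{\left(F,E \right)} = 318 E + \frac{3 F}{2}$ ($m{\left(F,E \right)} = \frac{3 \left(212 E + F\right)}{2} = \frac{3 \left(F + 212 E\right)}{2} = 318 E + \frac{3 F}{2}$)
$t{\left(S \right)} = - 16 S$ ($t{\left(S \right)} = 4 S \left(-4\right) = - 16 S$)
$h{\left(O \right)} = -192$ ($h{\left(O \right)} = \left(-16\right) 12 = -192$)
$h{\left(184 \right)} - m{\left(219,-20 \right)} = -192 - \left(318 \left(-20\right) + \frac{3}{2} \cdot 219\right) = -192 - \left(-6360 + \frac{657}{2}\right) = -192 - - \frac{12063}{2} = -192 + \frac{12063}{2} = \frac{11679}{2}$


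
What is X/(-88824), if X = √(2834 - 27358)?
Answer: -I*√6131/44412 ≈ -0.0017631*I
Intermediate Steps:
X = 2*I*√6131 (X = √(-24524) = 2*I*√6131 ≈ 156.6*I)
X/(-88824) = (2*I*√6131)/(-88824) = (2*I*√6131)*(-1/88824) = -I*√6131/44412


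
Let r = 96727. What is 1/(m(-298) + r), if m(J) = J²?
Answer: 1/185531 ≈ 5.3899e-6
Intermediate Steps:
1/(m(-298) + r) = 1/((-298)² + 96727) = 1/(88804 + 96727) = 1/185531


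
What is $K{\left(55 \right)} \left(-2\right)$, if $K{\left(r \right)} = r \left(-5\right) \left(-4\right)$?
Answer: $-2200$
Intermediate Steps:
$K{\left(r \right)} = 20 r$ ($K{\left(r \right)} = - 5 r \left(-4\right) = 20 r$)
$K{\left(55 \right)} \left(-2\right) = 20 \cdot 55 \left(-2\right) = 1100 \left(-2\right) = -2200$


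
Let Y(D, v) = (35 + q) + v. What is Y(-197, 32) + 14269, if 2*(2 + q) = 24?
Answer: 14346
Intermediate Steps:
q = 10 (q = -2 + (½)*24 = -2 + 12 = 10)
Y(D, v) = 45 + v (Y(D, v) = (35 + 10) + v = 45 + v)
Y(-197, 32) + 14269 = (45 + 32) + 14269 = 77 + 14269 = 14346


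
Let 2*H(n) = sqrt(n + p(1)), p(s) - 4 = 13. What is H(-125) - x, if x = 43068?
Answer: -43068 + 3*I*sqrt(3) ≈ -43068.0 + 5.1962*I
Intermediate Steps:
p(s) = 17 (p(s) = 4 + 13 = 17)
H(n) = sqrt(17 + n)/2 (H(n) = sqrt(n + 17)/2 = sqrt(17 + n)/2)
H(-125) - x = sqrt(17 - 125)/2 - 1*43068 = sqrt(-108)/2 - 43068 = (6*I*sqrt(3))/2 - 43068 = 3*I*sqrt(3) - 43068 = -43068 + 3*I*sqrt(3)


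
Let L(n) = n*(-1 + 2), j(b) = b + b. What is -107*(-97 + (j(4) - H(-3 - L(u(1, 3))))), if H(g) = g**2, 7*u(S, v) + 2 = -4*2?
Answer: 479574/49 ≈ 9787.2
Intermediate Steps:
j(b) = 2*b
u(S, v) = -10/7 (u(S, v) = -2/7 + (-4*2)/7 = -2/7 + (1/7)*(-8) = -2/7 - 8/7 = -10/7)
L(n) = n (L(n) = n*1 = n)
-107*(-97 + (j(4) - H(-3 - L(u(1, 3))))) = -107*(-97 + (2*4 - (-3 - 1*(-10/7))**2)) = -107*(-97 + (8 - (-3 + 10/7)**2)) = -107*(-97 + (8 - (-11/7)**2)) = -107*(-97 + (8 - 1*121/49)) = -107*(-97 + (8 - 121/49)) = -107*(-97 + 271/49) = -107*(-4482/49) = 479574/49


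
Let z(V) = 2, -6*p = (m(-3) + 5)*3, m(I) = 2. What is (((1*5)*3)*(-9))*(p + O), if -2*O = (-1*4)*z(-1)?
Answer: -135/2 ≈ -67.500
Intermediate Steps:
p = -7/2 (p = -(2 + 5)*3/6 = -7*3/6 = -⅙*21 = -7/2 ≈ -3.5000)
O = 4 (O = -(-1*4)*2/2 = -(-2)*2 = -½*(-8) = 4)
(((1*5)*3)*(-9))*(p + O) = (((1*5)*3)*(-9))*(-7/2 + 4) = ((5*3)*(-9))*(½) = (15*(-9))*(½) = -135*½ = -135/2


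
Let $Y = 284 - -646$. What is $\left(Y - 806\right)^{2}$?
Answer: $15376$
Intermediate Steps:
$Y = 930$ ($Y = 284 + 646 = 930$)
$\left(Y - 806\right)^{2} = \left(930 - 806\right)^{2} = 124^{2} = 15376$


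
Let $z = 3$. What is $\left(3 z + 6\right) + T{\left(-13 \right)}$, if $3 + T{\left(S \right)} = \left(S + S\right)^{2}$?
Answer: $688$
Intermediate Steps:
$T{\left(S \right)} = -3 + 4 S^{2}$ ($T{\left(S \right)} = -3 + \left(S + S\right)^{2} = -3 + \left(2 S\right)^{2} = -3 + 4 S^{2}$)
$\left(3 z + 6\right) + T{\left(-13 \right)} = \left(3 \cdot 3 + 6\right) - \left(3 - 4 \left(-13\right)^{2}\right) = \left(9 + 6\right) + \left(-3 + 4 \cdot 169\right) = 15 + \left(-3 + 676\right) = 15 + 673 = 688$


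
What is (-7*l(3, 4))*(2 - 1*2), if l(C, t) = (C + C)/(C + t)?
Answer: 0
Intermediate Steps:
l(C, t) = 2*C/(C + t) (l(C, t) = (2*C)/(C + t) = 2*C/(C + t))
(-7*l(3, 4))*(2 - 1*2) = (-14*3/(3 + 4))*(2 - 1*2) = (-14*3/7)*(2 - 2) = -14*3/7*0 = -7*6/7*0 = -6*0 = 0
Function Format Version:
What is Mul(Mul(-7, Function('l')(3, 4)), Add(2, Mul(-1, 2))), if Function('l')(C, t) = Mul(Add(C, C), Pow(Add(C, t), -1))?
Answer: 0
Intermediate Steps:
Function('l')(C, t) = Mul(2, C, Pow(Add(C, t), -1)) (Function('l')(C, t) = Mul(Mul(2, C), Pow(Add(C, t), -1)) = Mul(2, C, Pow(Add(C, t), -1)))
Mul(Mul(-7, Function('l')(3, 4)), Add(2, Mul(-1, 2))) = Mul(Mul(-7, Mul(2, 3, Pow(Add(3, 4), -1))), Add(2, Mul(-1, 2))) = Mul(Mul(-7, Mul(2, 3, Pow(7, -1))), Add(2, -2)) = Mul(Mul(-7, Mul(2, 3, Rational(1, 7))), 0) = Mul(Mul(-7, Rational(6, 7)), 0) = Mul(-6, 0) = 0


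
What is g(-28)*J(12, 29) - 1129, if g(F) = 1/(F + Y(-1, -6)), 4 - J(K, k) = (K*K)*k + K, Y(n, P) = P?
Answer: -17101/17 ≈ -1005.9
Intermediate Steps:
J(K, k) = 4 - K - k*K² (J(K, k) = 4 - ((K*K)*k + K) = 4 - (K²*k + K) = 4 - (k*K² + K) = 4 - (K + k*K²) = 4 + (-K - k*K²) = 4 - K - k*K²)
g(F) = 1/(-6 + F) (g(F) = 1/(F - 6) = 1/(-6 + F))
g(-28)*J(12, 29) - 1129 = (4 - 1*12 - 1*29*12²)/(-6 - 28) - 1129 = (4 - 12 - 1*29*144)/(-34) - 1129 = -(4 - 12 - 4176)/34 - 1129 = -1/34*(-4184) - 1129 = 2092/17 - 1129 = -17101/17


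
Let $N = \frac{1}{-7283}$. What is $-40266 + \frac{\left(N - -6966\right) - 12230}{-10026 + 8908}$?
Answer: $- \frac{327823299091}{8142394} \approx -40261.0$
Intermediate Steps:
$N = - \frac{1}{7283} \approx -0.00013731$
$-40266 + \frac{\left(N - -6966\right) - 12230}{-10026 + 8908} = -40266 + \frac{\left(- \frac{1}{7283} - -6966\right) - 12230}{-10026 + 8908} = -40266 + \frac{\left(- \frac{1}{7283} + 6966\right) - 12230}{-1118} = -40266 + \left(\frac{50733377}{7283} - 12230\right) \left(- \frac{1}{1118}\right) = -40266 - - \frac{38337713}{8142394} = -40266 + \frac{38337713}{8142394} = - \frac{327823299091}{8142394}$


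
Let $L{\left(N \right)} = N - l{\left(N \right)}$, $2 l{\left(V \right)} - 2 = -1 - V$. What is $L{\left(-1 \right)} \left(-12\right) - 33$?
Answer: $-9$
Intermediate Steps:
$l{\left(V \right)} = \frac{1}{2} - \frac{V}{2}$ ($l{\left(V \right)} = 1 + \frac{-1 - V}{2} = 1 - \left(\frac{1}{2} + \frac{V}{2}\right) = \frac{1}{2} - \frac{V}{2}$)
$L{\left(N \right)} = - \frac{1}{2} + \frac{3 N}{2}$ ($L{\left(N \right)} = N - \left(\frac{1}{2} - \frac{N}{2}\right) = N + \left(- \frac{1}{2} + \frac{N}{2}\right) = - \frac{1}{2} + \frac{3 N}{2}$)
$L{\left(-1 \right)} \left(-12\right) - 33 = \left(- \frac{1}{2} + \frac{3}{2} \left(-1\right)\right) \left(-12\right) - 33 = \left(- \frac{1}{2} - \frac{3}{2}\right) \left(-12\right) - 33 = \left(-2\right) \left(-12\right) - 33 = 24 - 33 = -9$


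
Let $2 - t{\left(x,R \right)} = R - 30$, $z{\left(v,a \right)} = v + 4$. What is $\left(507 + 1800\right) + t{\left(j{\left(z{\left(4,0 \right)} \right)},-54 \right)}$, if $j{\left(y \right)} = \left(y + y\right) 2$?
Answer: $2393$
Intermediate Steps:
$z{\left(v,a \right)} = 4 + v$
$j{\left(y \right)} = 4 y$ ($j{\left(y \right)} = 2 y 2 = 4 y$)
$t{\left(x,R \right)} = 32 - R$ ($t{\left(x,R \right)} = 2 - \left(R - 30\right) = 2 - \left(-30 + R\right) = 32 - R$)
$\left(507 + 1800\right) + t{\left(j{\left(z{\left(4,0 \right)} \right)},-54 \right)} = \left(507 + 1800\right) + \left(32 - -54\right) = 2307 + \left(32 + 54\right) = 2307 + 86 = 2393$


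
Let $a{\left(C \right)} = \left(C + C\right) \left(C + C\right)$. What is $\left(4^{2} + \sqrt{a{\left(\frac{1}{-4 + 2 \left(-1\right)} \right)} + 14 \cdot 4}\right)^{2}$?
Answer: $\frac{\left(48 + \sqrt{505}\right)^{2}}{9} \approx 551.81$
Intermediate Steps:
$a{\left(C \right)} = 4 C^{2}$ ($a{\left(C \right)} = 2 C 2 C = 4 C^{2}$)
$\left(4^{2} + \sqrt{a{\left(\frac{1}{-4 + 2 \left(-1\right)} \right)} + 14 \cdot 4}\right)^{2} = \left(4^{2} + \sqrt{4 \left(\frac{1}{-4 + 2 \left(-1\right)}\right)^{2} + 14 \cdot 4}\right)^{2} = \left(16 + \sqrt{4 \left(\frac{1}{-4 - 2}\right)^{2} + 56}\right)^{2} = \left(16 + \sqrt{4 \left(\frac{1}{-6}\right)^{2} + 56}\right)^{2} = \left(16 + \sqrt{4 \left(- \frac{1}{6}\right)^{2} + 56}\right)^{2} = \left(16 + \sqrt{4 \cdot \frac{1}{36} + 56}\right)^{2} = \left(16 + \sqrt{\frac{1}{9} + 56}\right)^{2} = \left(16 + \sqrt{\frac{505}{9}}\right)^{2} = \left(16 + \frac{\sqrt{505}}{3}\right)^{2}$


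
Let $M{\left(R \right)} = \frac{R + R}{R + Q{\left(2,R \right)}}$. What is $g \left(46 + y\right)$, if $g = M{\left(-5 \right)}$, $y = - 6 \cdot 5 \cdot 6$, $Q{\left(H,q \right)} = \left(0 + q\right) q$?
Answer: $67$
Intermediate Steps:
$Q{\left(H,q \right)} = q^{2}$ ($Q{\left(H,q \right)} = q q = q^{2}$)
$y = -180$ ($y = \left(-1\right) 30 \cdot 6 = \left(-30\right) 6 = -180$)
$M{\left(R \right)} = \frac{2 R}{R + R^{2}}$ ($M{\left(R \right)} = \frac{R + R}{R + R^{2}} = \frac{2 R}{R + R^{2}}$)
$g = - \frac{1}{2}$ ($g = \frac{2}{1 - 5} = \frac{2}{-4} = 2 \left(- \frac{1}{4}\right) = - \frac{1}{2} \approx -0.5$)
$g \left(46 + y\right) = - \frac{46 - 180}{2} = \left(- \frac{1}{2}\right) \left(-134\right) = 67$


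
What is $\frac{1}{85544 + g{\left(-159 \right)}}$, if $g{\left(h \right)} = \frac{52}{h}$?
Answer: $\frac{159}{13601444} \approx 1.169 \cdot 10^{-5}$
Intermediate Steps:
$\frac{1}{85544 + g{\left(-159 \right)}} = \frac{1}{85544 + \frac{52}{-159}} = \frac{1}{85544 + 52 \left(- \frac{1}{159}\right)} = \frac{1}{85544 - \frac{52}{159}} = \frac{1}{\frac{13601444}{159}} = \frac{159}{13601444}$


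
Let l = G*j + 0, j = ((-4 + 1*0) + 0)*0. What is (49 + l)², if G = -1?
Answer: 2401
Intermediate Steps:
j = 0 (j = ((-4 + 0) + 0)*0 = (-4 + 0)*0 = -4*0 = 0)
l = 0 (l = -1*0 + 0 = 0 + 0 = 0)
(49 + l)² = (49 + 0)² = 49² = 2401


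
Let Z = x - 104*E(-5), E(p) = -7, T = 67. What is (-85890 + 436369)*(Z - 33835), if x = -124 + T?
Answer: -11623285556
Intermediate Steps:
x = -57 (x = -124 + 67 = -57)
Z = 671 (Z = -57 - 104*(-7) = -57 + 728 = 671)
(-85890 + 436369)*(Z - 33835) = (-85890 + 436369)*(671 - 33835) = 350479*(-33164) = -11623285556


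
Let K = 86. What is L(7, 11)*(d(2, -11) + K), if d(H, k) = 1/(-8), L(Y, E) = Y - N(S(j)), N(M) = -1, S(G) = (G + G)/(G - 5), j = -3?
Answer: 687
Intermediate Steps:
S(G) = 2*G/(-5 + G) (S(G) = (2*G)/(-5 + G) = 2*G/(-5 + G))
L(Y, E) = 1 + Y (L(Y, E) = Y - 1*(-1) = Y + 1 = 1 + Y)
d(H, k) = -⅛
L(7, 11)*(d(2, -11) + K) = (1 + 7)*(-⅛ + 86) = 8*(687/8) = 687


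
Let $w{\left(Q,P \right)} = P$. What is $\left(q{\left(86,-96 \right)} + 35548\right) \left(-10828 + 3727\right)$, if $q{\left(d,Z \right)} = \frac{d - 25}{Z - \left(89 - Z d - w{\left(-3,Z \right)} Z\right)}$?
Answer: $- \frac{195630852861}{775} \approx -2.5243 \cdot 10^{8}$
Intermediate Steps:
$q{\left(d,Z \right)} = \frac{-25 + d}{-89 + Z + Z^{2} + Z d}$ ($q{\left(d,Z \right)} = \frac{d - 25}{Z - \left(89 - Z Z - Z d\right)} = \frac{-25 + d}{Z - \left(89 - Z^{2} - Z d\right)} = \frac{-25 + d}{Z + \left(-89 + Z^{2} + Z d\right)} = \frac{-25 + d}{-89 + Z + Z^{2} + Z d}$)
$\left(q{\left(86,-96 \right)} + 35548\right) \left(-10828 + 3727\right) = \left(\frac{-25 + 86}{-89 - 96 + \left(-96\right)^{2} - 8256} + 35548\right) \left(-10828 + 3727\right) = \left(\frac{1}{-89 - 96 + 9216 - 8256} \cdot 61 + 35548\right) \left(-7101\right) = \left(\frac{1}{775} \cdot 61 + 35548\right) \left(-7101\right) = \left(\frac{61}{775} + 35548\right) \left(-7101\right) = \frac{27549761}{775} \left(-7101\right) = - \frac{195630852861}{775}$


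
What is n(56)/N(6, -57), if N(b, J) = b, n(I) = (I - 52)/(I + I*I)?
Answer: 1/4788 ≈ 0.00020886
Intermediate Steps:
n(I) = (-52 + I)/(I + I²)
n(56)/N(6, -57) = ((-52 + 56)/(56*(1 + 56)))/6 = ((1/56)*4/57)*(⅙) = ((1/56)*(1/57)*4)*(⅙) = (1/798)*(⅙) = 1/4788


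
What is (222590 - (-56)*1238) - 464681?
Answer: -172763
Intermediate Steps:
(222590 - (-56)*1238) - 464681 = (222590 - 1*(-69328)) - 464681 = (222590 + 69328) - 464681 = 291918 - 464681 = -172763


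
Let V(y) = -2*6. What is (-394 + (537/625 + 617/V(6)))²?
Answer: 11116762940761/56250000 ≈ 1.9763e+5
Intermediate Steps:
V(y) = -12
(-394 + (537/625 + 617/V(6)))² = (-394 + (537/625 + 617/(-12)))² = (-394 + (537*(1/625) + 617*(-1/12)))² = (-394 + (537/625 - 617/12))² = (-394 - 379181/7500)² = (-3334181/7500)² = 11116762940761/56250000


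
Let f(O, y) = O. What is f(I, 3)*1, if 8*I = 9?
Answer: 9/8 ≈ 1.1250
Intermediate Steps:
I = 9/8 (I = (1/8)*9 = 9/8 ≈ 1.1250)
f(I, 3)*1 = (9/8)*1 = 9/8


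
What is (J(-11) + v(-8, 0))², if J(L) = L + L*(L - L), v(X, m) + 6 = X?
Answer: 625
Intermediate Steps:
v(X, m) = -6 + X
J(L) = L (J(L) = L + L*0 = L + 0 = L)
(J(-11) + v(-8, 0))² = (-11 + (-6 - 8))² = (-11 - 14)² = (-25)² = 625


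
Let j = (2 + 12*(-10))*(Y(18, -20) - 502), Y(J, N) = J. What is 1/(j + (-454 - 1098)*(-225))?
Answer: 1/406312 ≈ 2.4612e-6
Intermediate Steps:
j = 57112 (j = (2 + 12*(-10))*(18 - 502) = (2 - 120)*(-484) = -118*(-484) = 57112)
1/(j + (-454 - 1098)*(-225)) = 1/(57112 + (-454 - 1098)*(-225)) = 1/(57112 - 1552*(-225)) = 1/(57112 + 349200) = 1/406312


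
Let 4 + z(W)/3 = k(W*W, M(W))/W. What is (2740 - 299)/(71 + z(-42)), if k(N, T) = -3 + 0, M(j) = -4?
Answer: 34174/829 ≈ 41.223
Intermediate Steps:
k(N, T) = -3
z(W) = -12 - 9/W (z(W) = -12 + 3*(-3/W) = -12 - 9/W)
(2740 - 299)/(71 + z(-42)) = (2740 - 299)/(71 + (-12 - 9/(-42))) = 2441/(71 + (-12 - 9*(-1/42))) = 2441/(71 + (-12 + 3/14)) = 2441/(71 - 165/14) = 2441/(829/14) = 2441*(14/829) = 34174/829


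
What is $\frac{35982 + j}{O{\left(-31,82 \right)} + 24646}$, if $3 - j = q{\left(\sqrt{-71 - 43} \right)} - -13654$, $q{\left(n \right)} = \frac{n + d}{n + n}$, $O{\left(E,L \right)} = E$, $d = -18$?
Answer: $\frac{14887}{16410} - \frac{i \sqrt{114}}{311790} \approx 0.90719 - 3.4244 \cdot 10^{-5} i$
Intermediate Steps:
$q{\left(n \right)} = \frac{-18 + n}{2 n}$ ($q{\left(n \right)} = \frac{n - 18}{n + n} = \frac{-18 + n}{2 n}$)
$j = -13651 + \frac{i \sqrt{114} \left(-18 + i \sqrt{114}\right)}{228}$ ($j = 3 - \left(\frac{-18 + \sqrt{-71 - 43}}{2 \sqrt{-71 - 43}} - -13654\right) = 3 - \left(\frac{-18 + \sqrt{-114}}{2 \sqrt{-114}} + 13654\right) = 3 - \left(\frac{-18 + i \sqrt{114}}{2 i \sqrt{114}} + 13654\right) = 3 - \left(\frac{- \frac{i \sqrt{114}}{114} \left(-18 + i \sqrt{114}\right)}{2} + 13654\right) = 3 - \left(- \frac{i \sqrt{114} \left(-18 + i \sqrt{114}\right)}{228} + 13654\right) = 3 - \left(13654 - \frac{i \sqrt{114} \left(-18 + i \sqrt{114}\right)}{228}\right) = -13651 + \frac{i \sqrt{114} \left(-18 + i \sqrt{114}\right)}{228} \approx -13652.0 - 0.84293 i$)
$\frac{35982 + j}{O{\left(-31,82 \right)} + 24646} = \frac{35982 - \left(\frac{27303}{2} + \frac{3 i \sqrt{114}}{38}\right)}{-31 + 24646} = \frac{\frac{44661}{2} - \frac{3 i \sqrt{114}}{38}}{24615} = \left(\frac{44661}{2} - \frac{3 i \sqrt{114}}{38}\right) \frac{1}{24615} = \frac{14887}{16410} - \frac{i \sqrt{114}}{311790}$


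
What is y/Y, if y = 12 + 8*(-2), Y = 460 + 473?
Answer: -4/933 ≈ -0.0042872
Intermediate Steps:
Y = 933
y = -4 (y = 12 - 16 = -4)
y/Y = -4/933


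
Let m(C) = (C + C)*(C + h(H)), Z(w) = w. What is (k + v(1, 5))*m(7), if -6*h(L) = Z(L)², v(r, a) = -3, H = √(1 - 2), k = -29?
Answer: -9632/3 ≈ -3210.7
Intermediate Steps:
H = I (H = √(-1) = I ≈ 1.0*I)
h(L) = -L²/6
m(C) = 2*C*(⅙ + C) (m(C) = (C + C)*(C - I²/6) = (2*C)*(C - ⅙*(-1)) = (2*C)*(C + ⅙) = (2*C)*(⅙ + C) = 2*C*(⅙ + C))
(k + v(1, 5))*m(7) = (-29 - 3)*((⅓)*7*(1 + 6*7)) = -32*7*(1 + 42)/3 = -32*7*43/3 = -32*301/3 = -9632/3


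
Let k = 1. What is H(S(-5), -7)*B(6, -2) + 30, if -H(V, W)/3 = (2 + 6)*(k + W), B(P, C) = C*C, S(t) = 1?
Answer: 606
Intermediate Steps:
B(P, C) = C²
H(V, W) = -24 - 24*W (H(V, W) = -3*(2 + 6)*(1 + W) = -24*(1 + W) = -3*(8 + 8*W) = -24 - 24*W)
H(S(-5), -7)*B(6, -2) + 30 = (-24 - 24*(-7))*(-2)² + 30 = (-24 + 168)*4 + 30 = 144*4 + 30 = 576 + 30 = 606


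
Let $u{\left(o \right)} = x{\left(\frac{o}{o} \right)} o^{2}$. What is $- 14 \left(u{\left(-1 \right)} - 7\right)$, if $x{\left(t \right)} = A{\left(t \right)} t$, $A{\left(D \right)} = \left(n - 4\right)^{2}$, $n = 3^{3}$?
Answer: $-7308$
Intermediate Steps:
$n = 27$
$A{\left(D \right)} = 529$ ($A{\left(D \right)} = \left(27 - 4\right)^{2} = 23^{2} = 529$)
$x{\left(t \right)} = 529 t$
$u{\left(o \right)} = 529 o^{2}$ ($u{\left(o \right)} = 529 \frac{o}{o} o^{2} = 529 \cdot 1 o^{2} = 529 o^{2}$)
$- 14 \left(u{\left(-1 \right)} - 7\right) = - 14 \left(529 \left(-1\right)^{2} - 7\right) = - 14 \left(529 \cdot 1 - 7\right) = - 14 \left(529 - 7\right) = \left(-14\right) 522 = -7308$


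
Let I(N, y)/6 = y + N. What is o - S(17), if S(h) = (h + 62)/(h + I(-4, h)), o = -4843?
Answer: -460164/95 ≈ -4843.8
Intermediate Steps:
I(N, y) = 6*N + 6*y (I(N, y) = 6*(y + N) = 6*(N + y) = 6*N + 6*y)
S(h) = (62 + h)/(-24 + 7*h) (S(h) = (h + 62)/(h + (6*(-4) + 6*h)) = (62 + h)/(h + (-24 + 6*h)) = (62 + h)/(-24 + 7*h))
o - S(17) = -4843 - (62 + 17)/(-24 + 7*17) = -4843 - 79/(-24 + 119) = -4843 - 79/95 = -460164/95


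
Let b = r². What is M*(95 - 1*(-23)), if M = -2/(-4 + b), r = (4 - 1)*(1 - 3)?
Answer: -59/8 ≈ -7.3750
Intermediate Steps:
r = -6 (r = 3*(-2) = -6)
b = 36 (b = (-6)² = 36)
M = -1/16 (M = -2/(-4 + 36) = -2/32 = (1/32)*(-2) = -1/16 ≈ -0.062500)
M*(95 - 1*(-23)) = -(95 - 1*(-23))/16 = -(95 + 23)/16 = -1/16*118 = -59/8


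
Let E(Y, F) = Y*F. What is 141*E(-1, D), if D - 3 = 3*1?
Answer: -846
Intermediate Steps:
D = 6 (D = 3 + 3*1 = 3 + 3 = 6)
E(Y, F) = F*Y
141*E(-1, D) = 141*(6*(-1)) = 141*(-6) = -846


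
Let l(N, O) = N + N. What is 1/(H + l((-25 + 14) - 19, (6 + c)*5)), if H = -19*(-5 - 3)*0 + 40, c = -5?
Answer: -1/20 ≈ -0.050000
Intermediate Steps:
l(N, O) = 2*N
H = 40 (H = -(-152)*0 + 40 = -19*0 + 40 = 0 + 40 = 40)
1/(H + l((-25 + 14) - 19, (6 + c)*5)) = 1/(40 + 2*((-25 + 14) - 19)) = 1/(40 + 2*(-11 - 19)) = 1/(40 + 2*(-30)) = 1/(40 - 60) = 1/(-20) = -1/20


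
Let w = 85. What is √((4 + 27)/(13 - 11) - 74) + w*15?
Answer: 1275 + 3*I*√26/2 ≈ 1275.0 + 7.6485*I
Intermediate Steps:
√((4 + 27)/(13 - 11) - 74) + w*15 = √((4 + 27)/(13 - 11) - 74) + 85*15 = √(31/2 - 74) + 1275 = √(-117/2) + 1275 = 3*I*√26/2 + 1275 = 1275 + 3*I*√26/2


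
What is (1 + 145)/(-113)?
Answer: -146/113 ≈ -1.2920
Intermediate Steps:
(1 + 145)/(-113) = 146*(-1/113) = -146/113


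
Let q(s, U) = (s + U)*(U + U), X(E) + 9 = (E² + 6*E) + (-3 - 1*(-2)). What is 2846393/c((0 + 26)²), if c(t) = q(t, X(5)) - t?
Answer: 2846393/64214 ≈ 44.327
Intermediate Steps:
X(E) = -10 + E² + 6*E (X(E) = -9 + ((E² + 6*E) + (-3 - 1*(-2))) = -9 + ((E² + 6*E) + (-3 + 2)) = -9 + ((E² + 6*E) - 1) = -9 + (-1 + E² + 6*E) = -10 + E² + 6*E)
q(s, U) = 2*U*(U + s) (q(s, U) = (U + s)*(2*U) = 2*U*(U + s))
c(t) = 4050 + 89*t (c(t) = 2*(-10 + 5² + 6*5)*((-10 + 5² + 6*5) + t) - t = 2*(-10 + 25 + 30)*((-10 + 25 + 30) + t) - t = 2*45*(45 + t) - t = (4050 + 90*t) - t = 4050 + 89*t)
2846393/c((0 + 26)²) = 2846393/(4050 + 89*(0 + 26)²) = 2846393/(4050 + 89*26²) = 2846393/(4050 + 89*676) = 2846393/(4050 + 60164) = 2846393/64214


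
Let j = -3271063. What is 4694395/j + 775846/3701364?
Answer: -7418911755241/6053697414966 ≈ -1.2255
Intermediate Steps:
4694395/j + 775846/3701364 = 4694395/(-3271063) + 775846/3701364 = 4694395*(-1/3271063) + 775846*(1/3701364) = -4694395/3271063 + 387923/1850682 = -7418911755241/6053697414966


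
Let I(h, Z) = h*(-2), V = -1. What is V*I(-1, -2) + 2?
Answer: 0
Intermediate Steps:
I(h, Z) = -2*h
V*I(-1, -2) + 2 = -(-2)*(-1) + 2 = -1*2 + 2 = -2 + 2 = 0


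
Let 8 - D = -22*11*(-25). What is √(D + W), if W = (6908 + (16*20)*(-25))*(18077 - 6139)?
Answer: I*√13042338 ≈ 3611.4*I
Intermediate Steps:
W = -13036296 (W = (6908 + 320*(-25))*11938 = (6908 - 8000)*11938 = -1092*11938 = -13036296)
D = -6042 (D = 8 - (-22*11)*(-25) = 8 - (-242)*(-25) = 8 - 1*6050 = 8 - 6050 = -6042)
√(D + W) = √(-6042 - 13036296) = √(-13042338) = I*√13042338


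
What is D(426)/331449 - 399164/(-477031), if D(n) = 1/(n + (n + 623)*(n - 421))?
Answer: 750287526951787/896650021148649 ≈ 0.83677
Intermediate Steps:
D(n) = 1/(n + (-421 + n)*(623 + n)) (D(n) = 1/(n + (623 + n)*(-421 + n)) = 1/(n + (-421 + n)*(623 + n)))
D(426)/331449 - 399164/(-477031) = 1/((-262283 + 426² + 203*426)*331449) - 399164/(-477031) = (1/331449)/(-262283 + 181476 + 86478) - 399164*(-1/477031) = (1/331449)/5671 + 399164/477031 = (1/5671)*(1/331449) + 399164/477031 = 1/1879647279 + 399164/477031 = 750287526951787/896650021148649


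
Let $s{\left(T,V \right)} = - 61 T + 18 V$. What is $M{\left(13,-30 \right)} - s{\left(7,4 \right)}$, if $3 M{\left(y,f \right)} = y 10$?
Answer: $\frac{1195}{3} \approx 398.33$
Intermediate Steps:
$M{\left(y,f \right)} = \frac{10 y}{3}$ ($M{\left(y,f \right)} = \frac{y 10}{3} = \frac{10 y}{3}$)
$M{\left(13,-30 \right)} - s{\left(7,4 \right)} = \frac{10}{3} \cdot 13 - \left(\left(-61\right) 7 + 18 \cdot 4\right) = \frac{130}{3} - \left(-427 + 72\right) = \frac{130}{3} - -355 = \frac{130}{3} + 355 = \frac{1195}{3}$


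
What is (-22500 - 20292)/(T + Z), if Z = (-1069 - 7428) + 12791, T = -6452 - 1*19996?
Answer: 21396/11077 ≈ 1.9316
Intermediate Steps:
T = -26448 (T = -6452 - 19996 = -26448)
Z = 4294 (Z = -8497 + 12791 = 4294)
(-22500 - 20292)/(T + Z) = (-22500 - 20292)/(-26448 + 4294) = -42792/(-22154) = -42792*(-1/22154) = 21396/11077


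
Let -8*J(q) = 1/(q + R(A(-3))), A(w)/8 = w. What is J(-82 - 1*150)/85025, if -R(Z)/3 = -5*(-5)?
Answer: 1/208821400 ≈ 4.7888e-9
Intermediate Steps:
A(w) = 8*w
R(Z) = -75 (R(Z) = -(-15)*(-5) = -3*25 = -75)
J(q) = -1/(8*(-75 + q)) (J(q) = -1/(8*(q - 75)) = -1/(8*(-75 + q)))
J(-82 - 1*150)/85025 = -1/(-600 + 8*(-82 - 1*150))/85025 = -1/(-600 + 8*(-82 - 150))*(1/85025) = -1/(-600 + 8*(-232))*(1/85025) = -1/(-600 - 1856)*(1/85025) = -1/(-2456)*(1/85025) = -1*(-1/2456)*(1/85025) = (1/2456)*(1/85025) = 1/208821400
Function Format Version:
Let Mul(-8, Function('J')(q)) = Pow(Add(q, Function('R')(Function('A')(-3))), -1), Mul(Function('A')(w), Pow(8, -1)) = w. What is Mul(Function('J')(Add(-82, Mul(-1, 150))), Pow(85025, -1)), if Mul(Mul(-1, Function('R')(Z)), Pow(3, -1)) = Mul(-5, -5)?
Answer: Rational(1, 208821400) ≈ 4.7888e-9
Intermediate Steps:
Function('A')(w) = Mul(8, w)
Function('R')(Z) = -75 (Function('R')(Z) = Mul(-3, Mul(-5, -5)) = Mul(-3, 25) = -75)
Function('J')(q) = Mul(Rational(-1, 8), Pow(Add(-75, q), -1)) (Function('J')(q) = Mul(Rational(-1, 8), Pow(Add(q, -75), -1)) = Mul(Rational(-1, 8), Pow(Add(-75, q), -1)))
Mul(Function('J')(Add(-82, Mul(-1, 150))), Pow(85025, -1)) = Mul(Mul(-1, Pow(Add(-600, Mul(8, Add(-82, Mul(-1, 150)))), -1)), Pow(85025, -1)) = Mul(Mul(-1, Pow(Add(-600, Mul(8, Add(-82, -150))), -1)), Rational(1, 85025)) = Mul(Mul(-1, Pow(Add(-600, Mul(8, -232)), -1)), Rational(1, 85025)) = Mul(Mul(-1, Pow(Add(-600, -1856), -1)), Rational(1, 85025)) = Mul(Mul(-1, Pow(-2456, -1)), Rational(1, 85025)) = Mul(Mul(-1, Rational(-1, 2456)), Rational(1, 85025)) = Mul(Rational(1, 2456), Rational(1, 85025)) = Rational(1, 208821400)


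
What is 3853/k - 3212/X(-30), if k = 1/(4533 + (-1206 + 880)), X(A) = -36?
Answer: 145886942/9 ≈ 1.6210e+7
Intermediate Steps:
k = 1/4207 (k = 1/(4533 - 326) = 1/4207 ≈ 0.00023770)
3853/k - 3212/X(-30) = 3853/(1/4207) - 3212/(-36) = 3853*4207 - 3212*(-1/36) = 16209571 + 803/9 = 145886942/9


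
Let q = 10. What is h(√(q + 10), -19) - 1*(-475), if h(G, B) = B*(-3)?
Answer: 532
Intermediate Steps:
h(G, B) = -3*B
h(√(q + 10), -19) - 1*(-475) = -3*(-19) - 1*(-475) = 57 + 475 = 532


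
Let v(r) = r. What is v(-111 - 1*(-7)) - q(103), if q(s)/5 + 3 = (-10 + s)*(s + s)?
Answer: -95879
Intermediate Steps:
q(s) = -15 + 10*s*(-10 + s) (q(s) = -15 + 5*((-10 + s)*(s + s)) = -15 + 5*((-10 + s)*(2*s)) = -15 + 5*(2*s*(-10 + s)) = -15 + 10*s*(-10 + s))
v(-111 - 1*(-7)) - q(103) = (-111 - 1*(-7)) - (-15 - 100*103 + 10*103²) = (-111 + 7) - (-15 - 10300 + 10*10609) = -104 - (-15 - 10300 + 106090) = -104 - 1*95775 = -104 - 95775 = -95879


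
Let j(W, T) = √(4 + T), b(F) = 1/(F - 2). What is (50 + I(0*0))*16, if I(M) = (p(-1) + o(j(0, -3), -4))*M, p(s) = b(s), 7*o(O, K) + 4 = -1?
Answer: 800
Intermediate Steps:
b(F) = 1/(-2 + F)
o(O, K) = -5/7 (o(O, K) = -4/7 + (⅐)*(-1) = -4/7 - ⅐ = -5/7)
p(s) = 1/(-2 + s)
I(M) = -22*M/21 (I(M) = (1/(-2 - 1) - 5/7)*M = (1/(-3) - 5/7)*M = (-⅓ - 5/7)*M = -22*M/21)
(50 + I(0*0))*16 = (50 - 0*0)*16 = (50 - 22/21*0)*16 = (50 + 0)*16 = 50*16 = 800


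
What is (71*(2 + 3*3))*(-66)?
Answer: -51546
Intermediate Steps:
(71*(2 + 3*3))*(-66) = (71*(2 + 9))*(-66) = (71*11)*(-66) = 781*(-66) = -51546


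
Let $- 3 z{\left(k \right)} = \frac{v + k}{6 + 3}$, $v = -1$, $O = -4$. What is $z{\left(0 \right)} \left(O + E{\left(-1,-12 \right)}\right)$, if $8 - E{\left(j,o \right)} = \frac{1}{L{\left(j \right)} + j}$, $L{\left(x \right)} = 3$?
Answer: $\frac{7}{54} \approx 0.12963$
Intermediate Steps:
$z{\left(k \right)} = \frac{1}{27} - \frac{k}{27}$ ($z{\left(k \right)} = - \frac{\left(-1 + k\right) \frac{1}{6 + 3}}{3} = - \frac{\left(-1 + k\right) \frac{1}{9}}{3} = - \frac{- \frac{1}{9} + \frac{k}{9}}{3} = \frac{1}{27} - \frac{k}{27}$)
$E{\left(j,o \right)} = 8 - \frac{1}{3 + j}$
$z{\left(0 \right)} \left(O + E{\left(-1,-12 \right)}\right) = \left(\frac{1}{27} - 0\right) \left(-4 + \frac{23 + 8 \left(-1\right)}{3 - 1}\right) = \left(\frac{1}{27} + 0\right) \left(-4 + \frac{23 - 8}{2}\right) = \frac{-4 + \frac{1}{2} \cdot 15}{27} = \frac{-4 + \frac{15}{2}}{27} = \frac{1}{27} \cdot \frac{7}{2} = \frac{7}{54}$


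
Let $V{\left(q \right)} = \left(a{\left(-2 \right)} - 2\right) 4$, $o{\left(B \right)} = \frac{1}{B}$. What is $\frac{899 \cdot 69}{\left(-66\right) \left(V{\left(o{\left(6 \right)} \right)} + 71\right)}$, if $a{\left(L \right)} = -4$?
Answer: $- \frac{20677}{1034} \approx -19.997$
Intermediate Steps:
$V{\left(q \right)} = -24$ ($V{\left(q \right)} = \left(-4 - 2\right) 4 = \left(-6\right) 4 = -24$)
$\frac{899 \cdot 69}{\left(-66\right) \left(V{\left(o{\left(6 \right)} \right)} + 71\right)} = \frac{899 \cdot 69}{\left(-66\right) \left(-24 + 71\right)} = \frac{62031}{\left(-66\right) 47} = \frac{62031}{-3102} = 62031 \left(- \frac{1}{3102}\right) = - \frac{20677}{1034}$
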